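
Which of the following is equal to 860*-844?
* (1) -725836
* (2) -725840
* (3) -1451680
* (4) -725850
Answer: 2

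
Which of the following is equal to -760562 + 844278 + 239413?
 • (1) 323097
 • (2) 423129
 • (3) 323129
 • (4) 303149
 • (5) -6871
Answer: 3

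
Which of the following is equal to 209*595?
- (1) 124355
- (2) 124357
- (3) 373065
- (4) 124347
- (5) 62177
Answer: 1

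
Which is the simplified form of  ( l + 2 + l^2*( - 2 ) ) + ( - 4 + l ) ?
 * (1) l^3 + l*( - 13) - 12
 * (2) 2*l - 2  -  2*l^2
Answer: 2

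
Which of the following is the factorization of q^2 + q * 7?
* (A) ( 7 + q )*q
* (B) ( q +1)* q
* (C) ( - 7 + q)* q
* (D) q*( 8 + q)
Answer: A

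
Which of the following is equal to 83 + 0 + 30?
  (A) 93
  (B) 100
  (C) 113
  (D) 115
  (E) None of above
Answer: C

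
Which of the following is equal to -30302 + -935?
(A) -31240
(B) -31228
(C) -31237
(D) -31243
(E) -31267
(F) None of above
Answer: C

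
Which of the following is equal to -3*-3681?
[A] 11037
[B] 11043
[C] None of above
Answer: B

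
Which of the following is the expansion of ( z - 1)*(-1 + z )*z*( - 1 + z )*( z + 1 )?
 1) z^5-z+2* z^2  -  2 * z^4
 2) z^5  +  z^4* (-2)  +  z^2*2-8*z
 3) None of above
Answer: 1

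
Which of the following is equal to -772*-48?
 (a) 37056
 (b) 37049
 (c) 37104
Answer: a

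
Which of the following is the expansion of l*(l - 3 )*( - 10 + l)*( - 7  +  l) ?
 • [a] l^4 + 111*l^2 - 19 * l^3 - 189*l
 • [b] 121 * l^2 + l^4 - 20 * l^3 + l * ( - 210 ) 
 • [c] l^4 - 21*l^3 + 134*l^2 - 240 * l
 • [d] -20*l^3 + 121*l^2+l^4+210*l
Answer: b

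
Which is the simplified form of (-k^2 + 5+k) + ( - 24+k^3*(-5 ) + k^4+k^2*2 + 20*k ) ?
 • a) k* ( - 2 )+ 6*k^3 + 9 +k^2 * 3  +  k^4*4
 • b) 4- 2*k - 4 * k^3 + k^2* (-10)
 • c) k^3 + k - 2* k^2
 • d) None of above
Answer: d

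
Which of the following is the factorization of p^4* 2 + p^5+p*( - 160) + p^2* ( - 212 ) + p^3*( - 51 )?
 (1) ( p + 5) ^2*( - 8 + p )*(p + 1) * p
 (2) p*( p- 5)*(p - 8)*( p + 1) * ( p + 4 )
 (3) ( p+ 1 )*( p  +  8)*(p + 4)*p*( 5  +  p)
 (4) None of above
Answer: 4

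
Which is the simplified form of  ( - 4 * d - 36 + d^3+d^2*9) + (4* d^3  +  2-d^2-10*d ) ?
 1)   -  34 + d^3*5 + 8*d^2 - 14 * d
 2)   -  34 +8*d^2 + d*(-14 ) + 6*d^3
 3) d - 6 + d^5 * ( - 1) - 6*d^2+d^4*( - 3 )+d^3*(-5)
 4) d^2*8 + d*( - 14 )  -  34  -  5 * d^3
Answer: 1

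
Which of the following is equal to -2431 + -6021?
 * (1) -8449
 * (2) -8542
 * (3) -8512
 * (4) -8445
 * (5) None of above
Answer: 5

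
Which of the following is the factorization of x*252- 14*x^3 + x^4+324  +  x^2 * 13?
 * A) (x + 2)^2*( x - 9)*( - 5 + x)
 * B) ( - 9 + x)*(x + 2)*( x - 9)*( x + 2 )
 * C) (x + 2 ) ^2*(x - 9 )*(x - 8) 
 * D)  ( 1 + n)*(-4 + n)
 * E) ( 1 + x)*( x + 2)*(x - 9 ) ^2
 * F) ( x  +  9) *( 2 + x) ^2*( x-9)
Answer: B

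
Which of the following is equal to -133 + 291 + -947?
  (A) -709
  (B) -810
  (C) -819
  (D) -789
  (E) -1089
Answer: D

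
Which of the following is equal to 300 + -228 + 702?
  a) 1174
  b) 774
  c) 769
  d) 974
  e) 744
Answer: b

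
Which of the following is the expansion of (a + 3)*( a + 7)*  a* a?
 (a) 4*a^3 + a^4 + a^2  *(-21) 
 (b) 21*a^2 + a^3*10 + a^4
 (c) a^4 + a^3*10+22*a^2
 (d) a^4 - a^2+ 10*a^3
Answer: b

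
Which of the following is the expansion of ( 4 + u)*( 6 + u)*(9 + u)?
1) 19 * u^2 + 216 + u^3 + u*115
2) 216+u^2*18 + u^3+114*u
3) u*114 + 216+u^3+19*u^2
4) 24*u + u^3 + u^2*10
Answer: 3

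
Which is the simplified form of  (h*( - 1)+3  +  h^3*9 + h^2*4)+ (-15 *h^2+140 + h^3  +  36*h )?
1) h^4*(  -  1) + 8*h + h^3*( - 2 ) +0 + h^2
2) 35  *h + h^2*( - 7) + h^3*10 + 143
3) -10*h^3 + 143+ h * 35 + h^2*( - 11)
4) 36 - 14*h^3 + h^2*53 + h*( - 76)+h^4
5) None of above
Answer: 5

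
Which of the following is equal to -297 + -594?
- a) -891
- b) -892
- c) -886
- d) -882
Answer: a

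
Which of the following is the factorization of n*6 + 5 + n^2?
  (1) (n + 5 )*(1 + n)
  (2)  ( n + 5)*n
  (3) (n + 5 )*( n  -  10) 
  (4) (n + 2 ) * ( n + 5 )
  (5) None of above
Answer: 1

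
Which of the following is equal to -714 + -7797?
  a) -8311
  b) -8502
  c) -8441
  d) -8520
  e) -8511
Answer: e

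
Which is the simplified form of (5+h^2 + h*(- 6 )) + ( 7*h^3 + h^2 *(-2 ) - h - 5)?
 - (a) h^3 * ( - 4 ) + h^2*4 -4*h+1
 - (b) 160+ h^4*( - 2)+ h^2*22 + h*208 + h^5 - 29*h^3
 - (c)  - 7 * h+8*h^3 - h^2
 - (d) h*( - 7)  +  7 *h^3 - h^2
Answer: d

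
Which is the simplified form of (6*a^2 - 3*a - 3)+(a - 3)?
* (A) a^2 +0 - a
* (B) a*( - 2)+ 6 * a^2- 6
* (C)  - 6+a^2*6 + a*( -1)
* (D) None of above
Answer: B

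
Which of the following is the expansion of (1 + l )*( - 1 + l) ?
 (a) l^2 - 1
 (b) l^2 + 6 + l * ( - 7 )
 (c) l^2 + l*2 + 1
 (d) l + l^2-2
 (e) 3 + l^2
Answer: a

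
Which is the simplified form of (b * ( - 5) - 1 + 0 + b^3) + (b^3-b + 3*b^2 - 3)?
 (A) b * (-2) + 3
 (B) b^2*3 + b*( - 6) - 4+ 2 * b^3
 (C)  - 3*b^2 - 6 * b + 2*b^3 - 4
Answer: B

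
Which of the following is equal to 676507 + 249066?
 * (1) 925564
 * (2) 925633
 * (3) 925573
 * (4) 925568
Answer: 3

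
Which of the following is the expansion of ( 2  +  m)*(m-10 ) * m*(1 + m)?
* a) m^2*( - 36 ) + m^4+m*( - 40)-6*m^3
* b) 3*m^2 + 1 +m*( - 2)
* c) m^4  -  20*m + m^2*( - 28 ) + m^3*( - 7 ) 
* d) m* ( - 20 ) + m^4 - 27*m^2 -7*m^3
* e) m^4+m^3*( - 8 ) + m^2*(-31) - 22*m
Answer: c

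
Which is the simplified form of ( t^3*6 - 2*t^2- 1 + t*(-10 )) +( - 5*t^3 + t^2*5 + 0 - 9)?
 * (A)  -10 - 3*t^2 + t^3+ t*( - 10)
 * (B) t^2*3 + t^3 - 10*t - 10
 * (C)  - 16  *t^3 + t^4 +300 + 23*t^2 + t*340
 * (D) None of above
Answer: B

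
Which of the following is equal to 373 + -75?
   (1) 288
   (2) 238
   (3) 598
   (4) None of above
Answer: 4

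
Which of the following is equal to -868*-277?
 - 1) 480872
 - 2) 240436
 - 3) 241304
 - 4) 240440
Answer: 2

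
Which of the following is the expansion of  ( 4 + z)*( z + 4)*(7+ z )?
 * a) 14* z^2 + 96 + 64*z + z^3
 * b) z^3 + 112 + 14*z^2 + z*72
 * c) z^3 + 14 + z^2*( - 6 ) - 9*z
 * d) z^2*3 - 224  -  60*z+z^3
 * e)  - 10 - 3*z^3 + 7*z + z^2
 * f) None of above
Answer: f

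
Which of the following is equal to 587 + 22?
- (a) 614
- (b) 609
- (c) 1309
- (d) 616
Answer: b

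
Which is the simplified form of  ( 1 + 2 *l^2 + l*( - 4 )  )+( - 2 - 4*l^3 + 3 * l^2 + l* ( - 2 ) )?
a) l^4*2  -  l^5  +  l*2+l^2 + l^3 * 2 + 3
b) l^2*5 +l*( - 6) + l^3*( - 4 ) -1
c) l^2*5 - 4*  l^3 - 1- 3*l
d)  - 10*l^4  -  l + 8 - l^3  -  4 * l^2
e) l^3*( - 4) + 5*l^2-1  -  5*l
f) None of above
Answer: b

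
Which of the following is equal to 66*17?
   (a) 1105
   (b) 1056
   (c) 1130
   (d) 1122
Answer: d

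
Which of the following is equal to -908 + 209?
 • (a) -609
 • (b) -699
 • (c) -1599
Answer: b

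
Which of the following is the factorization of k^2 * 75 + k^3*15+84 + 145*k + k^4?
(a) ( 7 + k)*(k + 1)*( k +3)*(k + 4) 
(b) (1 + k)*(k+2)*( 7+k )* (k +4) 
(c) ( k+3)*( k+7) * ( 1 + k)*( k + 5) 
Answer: a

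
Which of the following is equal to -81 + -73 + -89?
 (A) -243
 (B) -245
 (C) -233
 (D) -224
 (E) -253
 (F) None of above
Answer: A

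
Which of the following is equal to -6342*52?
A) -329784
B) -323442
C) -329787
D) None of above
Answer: A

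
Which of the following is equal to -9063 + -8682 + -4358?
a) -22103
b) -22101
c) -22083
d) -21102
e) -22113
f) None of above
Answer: a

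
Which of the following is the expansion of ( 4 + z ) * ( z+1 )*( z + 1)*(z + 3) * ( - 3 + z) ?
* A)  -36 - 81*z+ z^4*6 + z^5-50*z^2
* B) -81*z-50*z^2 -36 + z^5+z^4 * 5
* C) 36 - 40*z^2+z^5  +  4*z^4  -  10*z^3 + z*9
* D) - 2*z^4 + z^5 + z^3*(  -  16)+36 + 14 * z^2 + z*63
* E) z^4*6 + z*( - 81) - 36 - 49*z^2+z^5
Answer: A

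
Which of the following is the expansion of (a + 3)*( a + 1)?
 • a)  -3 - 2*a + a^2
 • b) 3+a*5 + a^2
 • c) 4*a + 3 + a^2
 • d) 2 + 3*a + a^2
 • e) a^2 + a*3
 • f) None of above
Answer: c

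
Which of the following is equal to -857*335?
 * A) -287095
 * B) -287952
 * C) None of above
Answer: A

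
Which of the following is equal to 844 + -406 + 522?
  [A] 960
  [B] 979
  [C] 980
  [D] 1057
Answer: A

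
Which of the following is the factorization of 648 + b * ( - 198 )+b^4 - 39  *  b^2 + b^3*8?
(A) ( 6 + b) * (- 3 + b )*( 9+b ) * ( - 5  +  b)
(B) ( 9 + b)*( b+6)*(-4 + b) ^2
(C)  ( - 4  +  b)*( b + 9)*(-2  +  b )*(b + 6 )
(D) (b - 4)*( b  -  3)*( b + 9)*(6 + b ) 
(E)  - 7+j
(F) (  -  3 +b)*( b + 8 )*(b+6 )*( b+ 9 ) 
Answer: D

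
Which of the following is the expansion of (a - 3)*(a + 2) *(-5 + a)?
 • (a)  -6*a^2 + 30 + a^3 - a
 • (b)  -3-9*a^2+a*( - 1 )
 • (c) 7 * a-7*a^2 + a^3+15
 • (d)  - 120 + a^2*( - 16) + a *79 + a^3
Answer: a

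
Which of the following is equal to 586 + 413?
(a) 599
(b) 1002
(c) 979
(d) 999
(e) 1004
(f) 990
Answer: d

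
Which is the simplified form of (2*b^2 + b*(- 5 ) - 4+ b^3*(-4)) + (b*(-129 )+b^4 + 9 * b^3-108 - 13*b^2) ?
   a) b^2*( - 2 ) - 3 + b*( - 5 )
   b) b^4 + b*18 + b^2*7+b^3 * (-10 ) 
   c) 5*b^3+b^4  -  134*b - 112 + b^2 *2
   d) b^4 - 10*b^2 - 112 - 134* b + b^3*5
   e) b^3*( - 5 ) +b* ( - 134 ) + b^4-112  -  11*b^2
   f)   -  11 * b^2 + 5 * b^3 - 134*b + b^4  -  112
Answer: f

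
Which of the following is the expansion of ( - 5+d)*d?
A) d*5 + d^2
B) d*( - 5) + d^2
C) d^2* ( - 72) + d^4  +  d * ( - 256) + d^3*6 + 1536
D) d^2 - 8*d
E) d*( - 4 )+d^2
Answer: B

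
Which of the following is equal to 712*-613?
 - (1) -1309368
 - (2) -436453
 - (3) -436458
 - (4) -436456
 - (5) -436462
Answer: 4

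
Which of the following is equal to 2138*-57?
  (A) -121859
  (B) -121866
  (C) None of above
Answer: B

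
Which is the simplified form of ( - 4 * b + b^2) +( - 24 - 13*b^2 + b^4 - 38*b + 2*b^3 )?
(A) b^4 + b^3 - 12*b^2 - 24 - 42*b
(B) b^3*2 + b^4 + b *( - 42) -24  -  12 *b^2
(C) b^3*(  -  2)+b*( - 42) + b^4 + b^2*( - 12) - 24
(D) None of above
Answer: B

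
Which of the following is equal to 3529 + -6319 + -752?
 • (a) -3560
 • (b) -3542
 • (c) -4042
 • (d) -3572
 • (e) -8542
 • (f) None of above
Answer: b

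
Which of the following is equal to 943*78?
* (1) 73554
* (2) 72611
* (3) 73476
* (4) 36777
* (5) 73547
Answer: 1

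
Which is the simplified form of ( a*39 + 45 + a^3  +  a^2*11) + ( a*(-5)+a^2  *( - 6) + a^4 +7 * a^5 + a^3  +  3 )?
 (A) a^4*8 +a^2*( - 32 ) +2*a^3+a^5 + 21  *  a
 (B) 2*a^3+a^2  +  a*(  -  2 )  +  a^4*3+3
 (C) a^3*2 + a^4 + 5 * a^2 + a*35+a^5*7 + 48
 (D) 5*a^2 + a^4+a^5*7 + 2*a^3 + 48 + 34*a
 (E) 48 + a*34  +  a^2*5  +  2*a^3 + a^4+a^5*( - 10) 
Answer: D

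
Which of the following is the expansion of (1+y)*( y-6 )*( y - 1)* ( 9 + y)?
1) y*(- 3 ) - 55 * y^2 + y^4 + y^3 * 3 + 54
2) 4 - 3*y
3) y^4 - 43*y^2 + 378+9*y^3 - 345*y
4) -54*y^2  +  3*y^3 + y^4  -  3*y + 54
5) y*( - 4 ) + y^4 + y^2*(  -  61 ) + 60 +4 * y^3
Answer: 1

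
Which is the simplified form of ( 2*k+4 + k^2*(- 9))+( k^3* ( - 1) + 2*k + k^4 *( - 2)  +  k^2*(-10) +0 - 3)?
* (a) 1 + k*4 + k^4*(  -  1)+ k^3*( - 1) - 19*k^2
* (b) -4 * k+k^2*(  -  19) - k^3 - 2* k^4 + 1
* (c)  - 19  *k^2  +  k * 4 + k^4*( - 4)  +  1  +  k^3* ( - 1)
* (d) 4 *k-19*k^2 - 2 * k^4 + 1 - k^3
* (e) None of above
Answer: d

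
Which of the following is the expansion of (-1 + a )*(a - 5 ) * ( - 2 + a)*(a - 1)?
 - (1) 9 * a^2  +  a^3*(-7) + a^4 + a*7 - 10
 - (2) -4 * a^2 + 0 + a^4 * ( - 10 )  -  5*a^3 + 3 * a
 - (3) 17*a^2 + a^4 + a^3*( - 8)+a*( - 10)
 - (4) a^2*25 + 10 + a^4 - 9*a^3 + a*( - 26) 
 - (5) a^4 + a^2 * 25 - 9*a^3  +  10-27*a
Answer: 5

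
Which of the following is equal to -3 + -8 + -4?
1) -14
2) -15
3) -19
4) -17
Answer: 2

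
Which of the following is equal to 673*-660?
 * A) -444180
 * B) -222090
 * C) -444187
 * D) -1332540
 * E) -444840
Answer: A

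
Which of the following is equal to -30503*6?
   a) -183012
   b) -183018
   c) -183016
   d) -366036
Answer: b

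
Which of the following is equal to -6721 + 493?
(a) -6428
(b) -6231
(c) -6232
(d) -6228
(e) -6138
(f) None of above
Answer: d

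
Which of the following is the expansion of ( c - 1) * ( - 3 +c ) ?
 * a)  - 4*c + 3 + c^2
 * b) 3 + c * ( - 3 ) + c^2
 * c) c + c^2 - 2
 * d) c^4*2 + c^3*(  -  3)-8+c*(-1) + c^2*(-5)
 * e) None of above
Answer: a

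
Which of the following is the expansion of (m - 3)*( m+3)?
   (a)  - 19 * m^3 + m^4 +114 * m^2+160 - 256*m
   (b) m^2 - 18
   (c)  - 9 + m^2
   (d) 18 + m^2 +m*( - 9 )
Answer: c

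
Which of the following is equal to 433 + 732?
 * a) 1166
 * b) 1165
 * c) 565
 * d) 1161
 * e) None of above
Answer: b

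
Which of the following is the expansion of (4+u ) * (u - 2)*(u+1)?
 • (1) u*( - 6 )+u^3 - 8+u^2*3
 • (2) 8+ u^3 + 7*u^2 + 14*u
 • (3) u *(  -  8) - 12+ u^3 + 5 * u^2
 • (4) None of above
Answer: 1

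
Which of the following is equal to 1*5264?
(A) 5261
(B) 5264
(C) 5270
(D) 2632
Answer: B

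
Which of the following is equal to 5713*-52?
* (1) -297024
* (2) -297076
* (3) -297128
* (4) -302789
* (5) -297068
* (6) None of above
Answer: 2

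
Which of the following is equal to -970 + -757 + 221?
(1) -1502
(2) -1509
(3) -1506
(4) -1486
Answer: 3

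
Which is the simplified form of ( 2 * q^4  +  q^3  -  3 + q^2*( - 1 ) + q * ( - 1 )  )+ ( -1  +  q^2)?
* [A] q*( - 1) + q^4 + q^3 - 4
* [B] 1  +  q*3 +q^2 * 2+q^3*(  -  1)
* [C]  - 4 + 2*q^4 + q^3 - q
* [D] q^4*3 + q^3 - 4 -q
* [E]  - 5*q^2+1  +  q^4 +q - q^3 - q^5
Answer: C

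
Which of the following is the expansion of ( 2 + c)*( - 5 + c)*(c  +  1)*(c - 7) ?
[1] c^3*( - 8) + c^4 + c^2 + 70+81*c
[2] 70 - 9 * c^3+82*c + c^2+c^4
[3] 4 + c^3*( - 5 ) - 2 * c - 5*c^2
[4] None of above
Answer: 4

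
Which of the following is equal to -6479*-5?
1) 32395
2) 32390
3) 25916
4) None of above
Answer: 1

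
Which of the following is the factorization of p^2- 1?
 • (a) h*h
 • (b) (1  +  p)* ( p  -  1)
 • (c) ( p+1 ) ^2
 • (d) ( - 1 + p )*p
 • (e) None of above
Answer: b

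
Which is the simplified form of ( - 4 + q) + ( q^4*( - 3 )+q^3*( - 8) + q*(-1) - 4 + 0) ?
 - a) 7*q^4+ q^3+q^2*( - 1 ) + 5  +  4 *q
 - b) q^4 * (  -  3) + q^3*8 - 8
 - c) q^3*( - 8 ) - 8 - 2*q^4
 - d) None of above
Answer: d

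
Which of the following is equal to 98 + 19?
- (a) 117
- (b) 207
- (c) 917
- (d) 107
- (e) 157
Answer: a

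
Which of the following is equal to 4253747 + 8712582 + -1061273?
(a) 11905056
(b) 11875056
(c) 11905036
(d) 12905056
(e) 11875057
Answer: a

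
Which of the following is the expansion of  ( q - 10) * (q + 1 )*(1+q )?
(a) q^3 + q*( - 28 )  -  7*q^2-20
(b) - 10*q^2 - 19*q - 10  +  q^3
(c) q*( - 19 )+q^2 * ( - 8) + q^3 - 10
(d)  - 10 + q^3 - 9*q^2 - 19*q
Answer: c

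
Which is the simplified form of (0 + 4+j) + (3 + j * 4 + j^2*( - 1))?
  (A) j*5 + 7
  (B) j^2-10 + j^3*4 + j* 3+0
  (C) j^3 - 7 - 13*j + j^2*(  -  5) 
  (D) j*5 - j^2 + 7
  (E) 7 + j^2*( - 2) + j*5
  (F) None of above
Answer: D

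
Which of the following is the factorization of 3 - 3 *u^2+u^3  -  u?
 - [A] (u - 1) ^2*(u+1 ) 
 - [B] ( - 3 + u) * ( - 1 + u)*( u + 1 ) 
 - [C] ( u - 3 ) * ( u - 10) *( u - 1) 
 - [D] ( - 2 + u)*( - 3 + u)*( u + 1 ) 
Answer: B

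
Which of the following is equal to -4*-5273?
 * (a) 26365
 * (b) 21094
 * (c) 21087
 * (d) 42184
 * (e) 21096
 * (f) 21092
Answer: f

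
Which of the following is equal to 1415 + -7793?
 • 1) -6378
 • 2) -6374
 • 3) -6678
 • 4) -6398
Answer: 1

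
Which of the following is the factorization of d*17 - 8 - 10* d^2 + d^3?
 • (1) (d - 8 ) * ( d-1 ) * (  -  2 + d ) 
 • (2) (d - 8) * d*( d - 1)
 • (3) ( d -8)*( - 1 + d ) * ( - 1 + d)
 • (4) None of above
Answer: 3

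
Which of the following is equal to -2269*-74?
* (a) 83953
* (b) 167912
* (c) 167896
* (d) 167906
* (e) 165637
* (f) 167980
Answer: d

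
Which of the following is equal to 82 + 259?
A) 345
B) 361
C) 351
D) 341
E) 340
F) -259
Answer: D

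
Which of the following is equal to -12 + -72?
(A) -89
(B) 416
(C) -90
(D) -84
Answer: D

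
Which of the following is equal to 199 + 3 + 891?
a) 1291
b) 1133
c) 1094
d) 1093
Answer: d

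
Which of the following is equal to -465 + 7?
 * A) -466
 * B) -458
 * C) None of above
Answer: B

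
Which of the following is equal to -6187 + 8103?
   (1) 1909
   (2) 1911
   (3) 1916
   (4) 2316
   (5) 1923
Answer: 3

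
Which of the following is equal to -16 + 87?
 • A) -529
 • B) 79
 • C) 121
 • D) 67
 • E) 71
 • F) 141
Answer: E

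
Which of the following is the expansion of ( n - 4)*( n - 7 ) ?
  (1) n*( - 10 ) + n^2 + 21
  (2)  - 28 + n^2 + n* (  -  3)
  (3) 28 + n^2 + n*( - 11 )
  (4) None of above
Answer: 3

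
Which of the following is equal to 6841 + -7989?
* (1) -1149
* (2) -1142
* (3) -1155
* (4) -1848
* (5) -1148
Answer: 5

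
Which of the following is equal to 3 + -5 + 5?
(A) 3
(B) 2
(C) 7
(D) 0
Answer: A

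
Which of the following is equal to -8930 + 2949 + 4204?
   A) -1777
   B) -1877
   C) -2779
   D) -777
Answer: A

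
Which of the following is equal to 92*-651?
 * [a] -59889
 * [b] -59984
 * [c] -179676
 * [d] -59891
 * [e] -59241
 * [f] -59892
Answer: f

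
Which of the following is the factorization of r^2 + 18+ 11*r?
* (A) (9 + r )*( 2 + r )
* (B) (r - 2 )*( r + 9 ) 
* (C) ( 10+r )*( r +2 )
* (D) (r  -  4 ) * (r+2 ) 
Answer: A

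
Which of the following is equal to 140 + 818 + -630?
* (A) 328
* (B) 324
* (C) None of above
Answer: A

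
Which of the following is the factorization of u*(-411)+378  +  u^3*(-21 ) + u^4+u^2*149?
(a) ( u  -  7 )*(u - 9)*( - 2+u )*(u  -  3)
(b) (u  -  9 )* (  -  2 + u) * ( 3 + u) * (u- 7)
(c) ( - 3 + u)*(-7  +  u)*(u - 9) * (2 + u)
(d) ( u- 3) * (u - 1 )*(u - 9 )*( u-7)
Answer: a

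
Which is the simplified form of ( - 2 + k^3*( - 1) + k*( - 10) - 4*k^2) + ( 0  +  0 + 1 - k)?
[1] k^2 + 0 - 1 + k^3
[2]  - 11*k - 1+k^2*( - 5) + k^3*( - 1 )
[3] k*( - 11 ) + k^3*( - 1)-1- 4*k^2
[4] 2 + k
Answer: 3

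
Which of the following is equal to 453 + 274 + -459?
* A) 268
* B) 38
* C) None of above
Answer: A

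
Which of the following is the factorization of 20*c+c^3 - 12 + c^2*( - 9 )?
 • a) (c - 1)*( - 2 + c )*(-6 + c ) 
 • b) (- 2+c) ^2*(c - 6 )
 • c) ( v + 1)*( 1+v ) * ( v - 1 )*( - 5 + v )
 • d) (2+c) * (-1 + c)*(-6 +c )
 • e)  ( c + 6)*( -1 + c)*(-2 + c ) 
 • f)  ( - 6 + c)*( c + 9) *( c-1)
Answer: a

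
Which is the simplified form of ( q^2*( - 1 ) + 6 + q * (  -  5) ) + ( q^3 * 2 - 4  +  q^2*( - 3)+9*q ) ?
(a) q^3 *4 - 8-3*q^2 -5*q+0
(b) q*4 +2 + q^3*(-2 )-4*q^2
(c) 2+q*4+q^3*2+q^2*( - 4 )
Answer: c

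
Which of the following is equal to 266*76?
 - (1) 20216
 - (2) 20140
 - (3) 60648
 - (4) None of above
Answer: 1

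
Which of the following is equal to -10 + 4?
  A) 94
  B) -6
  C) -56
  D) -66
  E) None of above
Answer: B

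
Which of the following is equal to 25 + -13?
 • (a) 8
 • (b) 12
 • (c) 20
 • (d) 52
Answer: b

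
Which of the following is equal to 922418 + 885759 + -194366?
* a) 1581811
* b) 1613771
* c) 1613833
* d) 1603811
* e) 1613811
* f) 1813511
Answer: e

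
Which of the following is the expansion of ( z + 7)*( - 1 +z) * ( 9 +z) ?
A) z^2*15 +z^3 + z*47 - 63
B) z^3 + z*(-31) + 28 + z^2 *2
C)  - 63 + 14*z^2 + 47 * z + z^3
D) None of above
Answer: A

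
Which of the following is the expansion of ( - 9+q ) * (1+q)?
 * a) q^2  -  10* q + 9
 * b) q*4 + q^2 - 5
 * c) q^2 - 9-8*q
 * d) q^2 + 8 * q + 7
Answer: c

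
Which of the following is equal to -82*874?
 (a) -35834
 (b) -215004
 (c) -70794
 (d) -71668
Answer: d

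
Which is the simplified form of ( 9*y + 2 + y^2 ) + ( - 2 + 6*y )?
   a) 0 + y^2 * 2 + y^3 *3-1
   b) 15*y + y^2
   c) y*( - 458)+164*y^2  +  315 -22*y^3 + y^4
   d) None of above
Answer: b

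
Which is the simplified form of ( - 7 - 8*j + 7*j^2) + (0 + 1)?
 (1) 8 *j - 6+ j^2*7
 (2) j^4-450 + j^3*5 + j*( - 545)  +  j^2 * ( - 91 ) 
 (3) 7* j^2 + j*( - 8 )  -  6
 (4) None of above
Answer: 3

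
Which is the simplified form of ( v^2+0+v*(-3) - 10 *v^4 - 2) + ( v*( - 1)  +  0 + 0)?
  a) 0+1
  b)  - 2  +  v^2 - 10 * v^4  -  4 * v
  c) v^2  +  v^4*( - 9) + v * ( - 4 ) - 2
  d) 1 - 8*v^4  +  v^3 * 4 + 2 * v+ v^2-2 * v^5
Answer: b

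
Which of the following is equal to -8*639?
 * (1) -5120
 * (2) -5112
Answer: 2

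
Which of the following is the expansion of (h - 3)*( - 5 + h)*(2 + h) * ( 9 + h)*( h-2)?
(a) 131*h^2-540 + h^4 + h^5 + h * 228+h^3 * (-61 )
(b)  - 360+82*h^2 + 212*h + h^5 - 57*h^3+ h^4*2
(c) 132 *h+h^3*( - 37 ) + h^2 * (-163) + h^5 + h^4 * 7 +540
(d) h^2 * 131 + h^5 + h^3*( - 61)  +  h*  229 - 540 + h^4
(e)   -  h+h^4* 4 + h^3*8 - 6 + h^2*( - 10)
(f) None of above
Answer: a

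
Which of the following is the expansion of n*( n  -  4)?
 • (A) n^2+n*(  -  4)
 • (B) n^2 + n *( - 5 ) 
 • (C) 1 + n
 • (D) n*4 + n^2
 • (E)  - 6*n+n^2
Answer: A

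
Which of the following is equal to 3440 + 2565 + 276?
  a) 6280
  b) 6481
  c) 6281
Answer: c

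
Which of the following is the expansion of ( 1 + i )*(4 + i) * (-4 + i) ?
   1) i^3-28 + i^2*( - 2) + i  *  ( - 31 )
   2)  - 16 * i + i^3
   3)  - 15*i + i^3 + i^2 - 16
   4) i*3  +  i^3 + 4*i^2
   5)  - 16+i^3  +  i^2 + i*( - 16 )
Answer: 5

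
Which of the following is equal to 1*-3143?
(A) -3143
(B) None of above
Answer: A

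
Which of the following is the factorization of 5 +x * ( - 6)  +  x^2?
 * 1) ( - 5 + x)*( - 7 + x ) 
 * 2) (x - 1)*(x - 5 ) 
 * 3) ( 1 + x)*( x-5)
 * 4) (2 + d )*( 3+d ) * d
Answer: 2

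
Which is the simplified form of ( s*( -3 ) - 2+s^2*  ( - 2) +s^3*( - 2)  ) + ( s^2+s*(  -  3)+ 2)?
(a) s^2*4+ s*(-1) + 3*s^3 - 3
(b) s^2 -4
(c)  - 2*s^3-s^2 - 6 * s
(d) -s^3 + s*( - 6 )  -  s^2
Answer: c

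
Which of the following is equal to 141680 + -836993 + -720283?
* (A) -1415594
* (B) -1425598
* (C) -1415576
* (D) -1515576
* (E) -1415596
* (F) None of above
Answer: E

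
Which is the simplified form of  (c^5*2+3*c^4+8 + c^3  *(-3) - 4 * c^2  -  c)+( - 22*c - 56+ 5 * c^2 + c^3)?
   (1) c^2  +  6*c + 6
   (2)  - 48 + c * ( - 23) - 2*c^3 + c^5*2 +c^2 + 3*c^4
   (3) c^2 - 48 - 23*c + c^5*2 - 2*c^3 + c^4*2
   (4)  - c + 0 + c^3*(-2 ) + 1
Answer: 2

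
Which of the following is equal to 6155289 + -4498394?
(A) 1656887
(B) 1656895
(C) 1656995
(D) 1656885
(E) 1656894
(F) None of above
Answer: B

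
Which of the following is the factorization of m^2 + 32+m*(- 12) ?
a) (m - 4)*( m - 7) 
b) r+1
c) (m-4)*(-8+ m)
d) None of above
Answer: c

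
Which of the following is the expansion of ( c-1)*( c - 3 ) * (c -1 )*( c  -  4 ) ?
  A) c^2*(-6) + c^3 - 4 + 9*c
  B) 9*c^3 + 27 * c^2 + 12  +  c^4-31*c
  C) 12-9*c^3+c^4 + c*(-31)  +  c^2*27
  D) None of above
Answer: C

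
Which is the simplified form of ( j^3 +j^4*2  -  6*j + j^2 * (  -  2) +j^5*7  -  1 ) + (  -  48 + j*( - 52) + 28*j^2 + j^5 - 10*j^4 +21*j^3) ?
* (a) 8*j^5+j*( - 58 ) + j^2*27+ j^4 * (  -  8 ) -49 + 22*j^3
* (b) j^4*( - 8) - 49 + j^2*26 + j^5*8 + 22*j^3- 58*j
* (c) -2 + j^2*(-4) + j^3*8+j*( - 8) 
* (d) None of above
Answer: b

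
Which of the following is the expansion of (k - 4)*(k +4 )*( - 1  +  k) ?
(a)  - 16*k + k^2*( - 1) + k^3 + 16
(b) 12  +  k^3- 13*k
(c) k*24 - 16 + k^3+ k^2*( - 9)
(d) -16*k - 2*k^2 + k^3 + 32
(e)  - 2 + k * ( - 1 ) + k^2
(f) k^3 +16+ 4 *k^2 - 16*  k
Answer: a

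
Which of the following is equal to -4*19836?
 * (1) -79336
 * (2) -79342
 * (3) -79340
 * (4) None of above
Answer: 4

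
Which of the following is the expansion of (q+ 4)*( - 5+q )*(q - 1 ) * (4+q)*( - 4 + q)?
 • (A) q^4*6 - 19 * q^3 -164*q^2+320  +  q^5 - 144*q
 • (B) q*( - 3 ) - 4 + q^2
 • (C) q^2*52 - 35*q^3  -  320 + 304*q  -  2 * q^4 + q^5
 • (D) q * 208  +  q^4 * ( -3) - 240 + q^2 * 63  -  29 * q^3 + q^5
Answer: C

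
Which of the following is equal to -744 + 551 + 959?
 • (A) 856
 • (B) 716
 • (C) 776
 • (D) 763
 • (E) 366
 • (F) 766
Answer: F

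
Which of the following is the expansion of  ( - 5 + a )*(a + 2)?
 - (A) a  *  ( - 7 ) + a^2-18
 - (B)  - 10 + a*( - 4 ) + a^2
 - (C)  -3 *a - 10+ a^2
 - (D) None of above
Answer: C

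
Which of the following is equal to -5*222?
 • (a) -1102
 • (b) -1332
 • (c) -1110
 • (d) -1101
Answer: c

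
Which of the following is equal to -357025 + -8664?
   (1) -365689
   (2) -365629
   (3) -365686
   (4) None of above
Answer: 1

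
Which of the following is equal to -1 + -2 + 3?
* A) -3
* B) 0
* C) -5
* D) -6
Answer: B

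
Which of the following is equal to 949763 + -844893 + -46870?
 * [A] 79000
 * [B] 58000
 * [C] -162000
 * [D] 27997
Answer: B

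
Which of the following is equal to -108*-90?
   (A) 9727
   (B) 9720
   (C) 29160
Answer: B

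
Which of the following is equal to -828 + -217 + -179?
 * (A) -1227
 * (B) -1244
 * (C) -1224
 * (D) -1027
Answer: C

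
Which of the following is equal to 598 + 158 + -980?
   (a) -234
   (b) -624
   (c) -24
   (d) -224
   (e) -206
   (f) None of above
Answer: d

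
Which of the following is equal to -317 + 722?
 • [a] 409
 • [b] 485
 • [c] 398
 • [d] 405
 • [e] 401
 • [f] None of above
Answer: d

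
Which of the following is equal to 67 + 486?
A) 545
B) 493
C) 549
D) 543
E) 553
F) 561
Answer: E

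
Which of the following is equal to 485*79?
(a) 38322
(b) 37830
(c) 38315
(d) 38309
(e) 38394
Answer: c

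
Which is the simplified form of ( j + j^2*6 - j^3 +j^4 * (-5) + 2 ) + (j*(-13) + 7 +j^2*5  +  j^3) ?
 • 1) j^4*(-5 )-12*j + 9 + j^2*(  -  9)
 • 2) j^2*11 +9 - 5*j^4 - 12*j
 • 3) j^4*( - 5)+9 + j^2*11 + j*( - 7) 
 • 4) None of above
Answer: 2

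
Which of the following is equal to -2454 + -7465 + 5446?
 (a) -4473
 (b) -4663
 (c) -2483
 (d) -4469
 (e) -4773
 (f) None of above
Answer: a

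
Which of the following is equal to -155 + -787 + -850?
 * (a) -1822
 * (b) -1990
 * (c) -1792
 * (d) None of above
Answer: c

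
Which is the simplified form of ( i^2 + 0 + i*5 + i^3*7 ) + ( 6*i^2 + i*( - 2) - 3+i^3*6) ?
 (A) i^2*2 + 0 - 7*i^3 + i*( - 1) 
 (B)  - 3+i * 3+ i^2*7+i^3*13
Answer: B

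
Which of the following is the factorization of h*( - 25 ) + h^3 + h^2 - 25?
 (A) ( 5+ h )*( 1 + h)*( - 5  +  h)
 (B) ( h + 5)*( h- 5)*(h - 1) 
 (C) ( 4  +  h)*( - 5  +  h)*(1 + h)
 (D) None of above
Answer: A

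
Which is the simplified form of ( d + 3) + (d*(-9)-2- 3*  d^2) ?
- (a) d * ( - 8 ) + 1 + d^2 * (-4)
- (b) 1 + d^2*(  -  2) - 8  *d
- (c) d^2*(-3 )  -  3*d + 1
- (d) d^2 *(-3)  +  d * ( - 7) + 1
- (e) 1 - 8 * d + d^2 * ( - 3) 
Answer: e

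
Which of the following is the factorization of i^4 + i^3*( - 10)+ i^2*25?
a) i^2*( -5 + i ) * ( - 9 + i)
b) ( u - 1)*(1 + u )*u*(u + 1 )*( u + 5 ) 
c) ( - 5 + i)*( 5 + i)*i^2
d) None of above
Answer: d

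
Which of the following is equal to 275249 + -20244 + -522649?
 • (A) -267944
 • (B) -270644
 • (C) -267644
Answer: C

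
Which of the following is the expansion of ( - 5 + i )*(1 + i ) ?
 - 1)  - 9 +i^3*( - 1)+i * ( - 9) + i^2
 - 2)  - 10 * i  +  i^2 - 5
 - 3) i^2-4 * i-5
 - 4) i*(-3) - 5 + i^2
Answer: 3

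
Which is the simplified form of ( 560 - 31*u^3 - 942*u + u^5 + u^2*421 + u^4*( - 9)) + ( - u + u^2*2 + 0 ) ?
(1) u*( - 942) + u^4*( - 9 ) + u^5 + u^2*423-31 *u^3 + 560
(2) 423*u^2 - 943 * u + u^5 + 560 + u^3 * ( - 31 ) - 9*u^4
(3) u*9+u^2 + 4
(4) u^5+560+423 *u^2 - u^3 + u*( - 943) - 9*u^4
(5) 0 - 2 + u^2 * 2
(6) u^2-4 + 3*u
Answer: 2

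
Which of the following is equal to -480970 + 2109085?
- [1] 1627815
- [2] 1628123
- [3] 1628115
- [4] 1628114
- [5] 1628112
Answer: 3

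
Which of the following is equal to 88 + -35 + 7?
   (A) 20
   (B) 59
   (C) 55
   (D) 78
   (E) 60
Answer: E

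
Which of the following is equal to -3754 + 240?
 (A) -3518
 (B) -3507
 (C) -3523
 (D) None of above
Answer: D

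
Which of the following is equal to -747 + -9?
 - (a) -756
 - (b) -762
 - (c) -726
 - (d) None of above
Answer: a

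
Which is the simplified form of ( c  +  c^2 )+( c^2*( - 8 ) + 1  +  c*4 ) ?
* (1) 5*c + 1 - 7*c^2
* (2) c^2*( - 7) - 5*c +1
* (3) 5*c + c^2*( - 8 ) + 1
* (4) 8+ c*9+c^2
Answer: 1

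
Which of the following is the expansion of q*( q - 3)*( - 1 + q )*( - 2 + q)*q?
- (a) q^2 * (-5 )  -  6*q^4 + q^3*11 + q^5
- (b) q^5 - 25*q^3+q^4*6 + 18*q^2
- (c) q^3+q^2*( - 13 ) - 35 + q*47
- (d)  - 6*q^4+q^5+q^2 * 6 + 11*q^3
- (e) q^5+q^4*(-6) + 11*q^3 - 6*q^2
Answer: e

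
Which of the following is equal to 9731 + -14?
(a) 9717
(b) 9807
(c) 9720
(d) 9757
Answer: a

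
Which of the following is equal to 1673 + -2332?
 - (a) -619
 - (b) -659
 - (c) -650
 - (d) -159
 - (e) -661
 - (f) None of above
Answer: b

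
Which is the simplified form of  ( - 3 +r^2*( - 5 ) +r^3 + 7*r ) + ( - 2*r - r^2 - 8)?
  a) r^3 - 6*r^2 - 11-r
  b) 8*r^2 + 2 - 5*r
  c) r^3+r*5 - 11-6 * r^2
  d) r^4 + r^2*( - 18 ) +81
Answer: c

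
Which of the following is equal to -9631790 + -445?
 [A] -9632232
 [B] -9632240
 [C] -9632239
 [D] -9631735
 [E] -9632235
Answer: E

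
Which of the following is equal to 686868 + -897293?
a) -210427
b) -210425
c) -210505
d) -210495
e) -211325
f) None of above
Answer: b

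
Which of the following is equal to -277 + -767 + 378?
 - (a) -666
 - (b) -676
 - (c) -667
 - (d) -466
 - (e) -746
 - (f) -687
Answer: a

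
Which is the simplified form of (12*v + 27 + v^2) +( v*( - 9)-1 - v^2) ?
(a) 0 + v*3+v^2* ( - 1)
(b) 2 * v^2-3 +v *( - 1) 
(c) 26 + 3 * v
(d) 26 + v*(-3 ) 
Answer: c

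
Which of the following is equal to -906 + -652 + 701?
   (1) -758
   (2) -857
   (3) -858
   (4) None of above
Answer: 2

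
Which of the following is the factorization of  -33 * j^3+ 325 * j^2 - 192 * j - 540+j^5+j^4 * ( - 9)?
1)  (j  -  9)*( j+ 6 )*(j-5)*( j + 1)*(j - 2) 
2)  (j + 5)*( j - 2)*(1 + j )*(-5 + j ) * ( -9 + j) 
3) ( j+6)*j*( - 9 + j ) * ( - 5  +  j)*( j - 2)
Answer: 1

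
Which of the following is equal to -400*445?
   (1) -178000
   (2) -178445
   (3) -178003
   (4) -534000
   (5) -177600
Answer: 1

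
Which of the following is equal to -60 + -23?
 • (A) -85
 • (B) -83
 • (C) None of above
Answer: B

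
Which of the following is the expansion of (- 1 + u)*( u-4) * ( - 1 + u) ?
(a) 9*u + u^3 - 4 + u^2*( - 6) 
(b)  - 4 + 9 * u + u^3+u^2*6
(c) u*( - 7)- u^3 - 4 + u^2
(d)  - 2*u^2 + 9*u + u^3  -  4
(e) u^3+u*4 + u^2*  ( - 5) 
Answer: a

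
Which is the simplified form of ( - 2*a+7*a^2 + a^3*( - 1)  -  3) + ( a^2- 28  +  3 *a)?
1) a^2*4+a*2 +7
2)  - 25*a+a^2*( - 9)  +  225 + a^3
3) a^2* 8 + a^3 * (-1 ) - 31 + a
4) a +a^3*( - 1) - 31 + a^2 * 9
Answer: 3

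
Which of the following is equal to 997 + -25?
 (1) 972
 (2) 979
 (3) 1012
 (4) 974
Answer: 1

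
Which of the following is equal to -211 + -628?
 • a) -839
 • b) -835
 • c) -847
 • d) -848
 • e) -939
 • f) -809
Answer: a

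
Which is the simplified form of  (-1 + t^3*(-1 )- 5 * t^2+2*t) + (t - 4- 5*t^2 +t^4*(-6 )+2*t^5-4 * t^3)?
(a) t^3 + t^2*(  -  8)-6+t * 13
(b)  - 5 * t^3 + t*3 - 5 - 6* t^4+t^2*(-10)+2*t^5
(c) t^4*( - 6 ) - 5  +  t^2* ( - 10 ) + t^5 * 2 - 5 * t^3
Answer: b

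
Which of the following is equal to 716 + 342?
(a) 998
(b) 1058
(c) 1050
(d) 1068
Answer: b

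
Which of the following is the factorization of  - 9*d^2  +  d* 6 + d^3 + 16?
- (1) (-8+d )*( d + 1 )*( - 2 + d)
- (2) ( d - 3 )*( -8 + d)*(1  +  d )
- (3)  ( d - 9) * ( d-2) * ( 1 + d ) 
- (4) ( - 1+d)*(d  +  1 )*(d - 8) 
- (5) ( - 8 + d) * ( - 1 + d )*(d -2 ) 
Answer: 1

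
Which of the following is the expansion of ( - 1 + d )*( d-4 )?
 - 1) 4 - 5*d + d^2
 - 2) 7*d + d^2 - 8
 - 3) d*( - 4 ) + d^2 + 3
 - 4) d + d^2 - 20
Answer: 1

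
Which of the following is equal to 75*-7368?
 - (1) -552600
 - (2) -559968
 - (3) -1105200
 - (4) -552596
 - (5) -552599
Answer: 1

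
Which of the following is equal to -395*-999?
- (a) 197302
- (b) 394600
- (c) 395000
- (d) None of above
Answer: d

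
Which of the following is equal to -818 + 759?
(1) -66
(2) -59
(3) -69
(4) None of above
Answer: 2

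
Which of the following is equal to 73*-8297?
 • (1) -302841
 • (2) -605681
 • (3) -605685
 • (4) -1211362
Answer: 2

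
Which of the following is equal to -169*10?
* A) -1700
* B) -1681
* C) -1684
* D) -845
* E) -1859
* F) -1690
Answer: F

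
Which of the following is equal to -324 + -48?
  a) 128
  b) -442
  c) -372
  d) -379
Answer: c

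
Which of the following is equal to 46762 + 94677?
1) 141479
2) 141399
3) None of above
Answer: 3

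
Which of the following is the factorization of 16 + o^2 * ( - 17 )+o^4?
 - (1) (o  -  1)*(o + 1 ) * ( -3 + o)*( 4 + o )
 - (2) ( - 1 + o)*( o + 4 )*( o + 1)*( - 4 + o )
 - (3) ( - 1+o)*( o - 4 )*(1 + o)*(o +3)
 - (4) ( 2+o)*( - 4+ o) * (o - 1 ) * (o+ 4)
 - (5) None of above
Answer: 2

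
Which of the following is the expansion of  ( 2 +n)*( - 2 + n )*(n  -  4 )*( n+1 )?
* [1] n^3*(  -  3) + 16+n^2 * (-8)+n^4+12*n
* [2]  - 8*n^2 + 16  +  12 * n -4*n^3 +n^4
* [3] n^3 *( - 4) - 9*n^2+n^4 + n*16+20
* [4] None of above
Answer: 1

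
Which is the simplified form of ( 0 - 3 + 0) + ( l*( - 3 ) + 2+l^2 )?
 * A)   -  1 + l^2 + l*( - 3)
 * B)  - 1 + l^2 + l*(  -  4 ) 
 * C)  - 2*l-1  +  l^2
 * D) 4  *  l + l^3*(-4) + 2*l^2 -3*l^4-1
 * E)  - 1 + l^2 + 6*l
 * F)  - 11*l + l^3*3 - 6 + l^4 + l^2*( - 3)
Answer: A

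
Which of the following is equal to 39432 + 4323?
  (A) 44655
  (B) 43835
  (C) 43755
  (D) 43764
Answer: C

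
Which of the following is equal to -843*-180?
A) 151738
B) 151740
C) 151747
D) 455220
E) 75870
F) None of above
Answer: B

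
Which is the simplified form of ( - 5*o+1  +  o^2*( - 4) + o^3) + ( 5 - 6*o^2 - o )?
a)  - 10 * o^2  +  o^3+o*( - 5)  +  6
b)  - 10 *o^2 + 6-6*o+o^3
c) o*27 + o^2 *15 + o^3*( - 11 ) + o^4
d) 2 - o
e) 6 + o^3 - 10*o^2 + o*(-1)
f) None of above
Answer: b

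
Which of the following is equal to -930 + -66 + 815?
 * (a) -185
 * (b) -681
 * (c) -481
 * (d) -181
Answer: d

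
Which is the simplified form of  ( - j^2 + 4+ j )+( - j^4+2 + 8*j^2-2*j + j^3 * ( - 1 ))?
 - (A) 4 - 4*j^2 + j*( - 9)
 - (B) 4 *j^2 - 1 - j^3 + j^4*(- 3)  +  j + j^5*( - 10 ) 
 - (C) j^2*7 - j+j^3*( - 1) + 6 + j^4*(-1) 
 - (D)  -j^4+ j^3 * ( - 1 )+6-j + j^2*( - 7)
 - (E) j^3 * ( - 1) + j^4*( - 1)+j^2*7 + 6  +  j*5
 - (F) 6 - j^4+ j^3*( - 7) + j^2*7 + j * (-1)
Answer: C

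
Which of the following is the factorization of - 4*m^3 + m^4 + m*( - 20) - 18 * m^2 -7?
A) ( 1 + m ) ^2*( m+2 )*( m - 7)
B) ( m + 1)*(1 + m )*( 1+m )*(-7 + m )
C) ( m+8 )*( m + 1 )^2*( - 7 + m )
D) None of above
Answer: B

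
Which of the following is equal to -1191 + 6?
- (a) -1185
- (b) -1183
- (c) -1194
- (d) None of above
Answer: a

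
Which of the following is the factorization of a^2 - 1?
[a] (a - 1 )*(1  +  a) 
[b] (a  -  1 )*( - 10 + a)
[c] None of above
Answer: a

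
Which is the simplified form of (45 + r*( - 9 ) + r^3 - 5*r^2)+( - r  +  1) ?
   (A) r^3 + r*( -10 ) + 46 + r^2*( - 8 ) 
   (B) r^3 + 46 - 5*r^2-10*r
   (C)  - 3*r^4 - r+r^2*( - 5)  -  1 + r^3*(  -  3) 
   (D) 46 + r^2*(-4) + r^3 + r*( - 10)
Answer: B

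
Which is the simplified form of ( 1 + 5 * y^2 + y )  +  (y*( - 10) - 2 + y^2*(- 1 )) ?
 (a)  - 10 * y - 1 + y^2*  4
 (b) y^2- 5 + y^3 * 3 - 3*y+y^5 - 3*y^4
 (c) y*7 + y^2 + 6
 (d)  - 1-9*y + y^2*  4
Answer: d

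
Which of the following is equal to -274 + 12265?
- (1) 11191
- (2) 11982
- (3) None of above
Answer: 3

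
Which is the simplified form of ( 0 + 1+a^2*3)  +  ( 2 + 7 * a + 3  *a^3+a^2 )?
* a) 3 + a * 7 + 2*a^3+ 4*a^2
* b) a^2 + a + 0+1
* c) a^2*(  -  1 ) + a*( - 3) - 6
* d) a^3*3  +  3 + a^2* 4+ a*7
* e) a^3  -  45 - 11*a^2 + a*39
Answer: d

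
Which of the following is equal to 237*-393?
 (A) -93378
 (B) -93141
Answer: B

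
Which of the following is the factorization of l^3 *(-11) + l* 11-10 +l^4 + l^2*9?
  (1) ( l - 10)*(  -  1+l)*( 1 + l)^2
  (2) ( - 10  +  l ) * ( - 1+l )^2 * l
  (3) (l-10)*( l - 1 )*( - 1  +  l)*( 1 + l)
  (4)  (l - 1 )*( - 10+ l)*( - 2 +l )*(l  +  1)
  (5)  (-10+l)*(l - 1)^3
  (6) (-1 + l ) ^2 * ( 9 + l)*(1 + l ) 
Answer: 3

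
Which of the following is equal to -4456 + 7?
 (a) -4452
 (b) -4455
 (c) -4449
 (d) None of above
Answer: c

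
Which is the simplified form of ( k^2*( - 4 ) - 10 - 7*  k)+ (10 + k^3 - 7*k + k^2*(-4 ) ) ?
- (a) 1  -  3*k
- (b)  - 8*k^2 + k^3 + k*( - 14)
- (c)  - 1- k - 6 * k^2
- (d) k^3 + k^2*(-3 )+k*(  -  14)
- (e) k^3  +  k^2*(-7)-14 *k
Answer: b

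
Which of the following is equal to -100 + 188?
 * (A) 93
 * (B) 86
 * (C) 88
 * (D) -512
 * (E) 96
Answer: C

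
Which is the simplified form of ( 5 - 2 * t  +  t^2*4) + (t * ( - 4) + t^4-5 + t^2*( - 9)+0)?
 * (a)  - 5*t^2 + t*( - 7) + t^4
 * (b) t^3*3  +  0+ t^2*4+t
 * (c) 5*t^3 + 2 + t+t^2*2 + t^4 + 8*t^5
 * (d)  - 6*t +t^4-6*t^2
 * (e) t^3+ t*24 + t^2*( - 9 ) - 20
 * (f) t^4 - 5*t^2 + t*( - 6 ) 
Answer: f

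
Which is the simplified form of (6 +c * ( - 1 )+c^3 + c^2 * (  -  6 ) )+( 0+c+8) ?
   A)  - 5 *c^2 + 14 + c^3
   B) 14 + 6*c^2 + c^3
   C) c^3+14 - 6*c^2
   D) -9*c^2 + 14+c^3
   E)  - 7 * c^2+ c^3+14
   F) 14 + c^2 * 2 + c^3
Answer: C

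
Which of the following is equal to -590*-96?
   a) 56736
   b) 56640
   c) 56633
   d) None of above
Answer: b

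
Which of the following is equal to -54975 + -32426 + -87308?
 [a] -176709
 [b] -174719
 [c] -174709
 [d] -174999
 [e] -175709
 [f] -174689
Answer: c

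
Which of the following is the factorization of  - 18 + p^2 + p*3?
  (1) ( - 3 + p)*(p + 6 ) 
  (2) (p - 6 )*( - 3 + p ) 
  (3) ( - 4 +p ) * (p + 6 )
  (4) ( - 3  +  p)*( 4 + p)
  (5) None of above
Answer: 1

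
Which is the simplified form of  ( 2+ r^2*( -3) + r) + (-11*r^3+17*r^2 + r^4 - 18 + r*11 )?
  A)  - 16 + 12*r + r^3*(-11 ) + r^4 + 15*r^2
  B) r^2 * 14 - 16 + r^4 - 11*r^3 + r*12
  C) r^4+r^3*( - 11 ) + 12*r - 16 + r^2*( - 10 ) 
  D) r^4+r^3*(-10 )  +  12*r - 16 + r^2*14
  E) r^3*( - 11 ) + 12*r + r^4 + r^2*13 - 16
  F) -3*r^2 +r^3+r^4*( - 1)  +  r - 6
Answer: B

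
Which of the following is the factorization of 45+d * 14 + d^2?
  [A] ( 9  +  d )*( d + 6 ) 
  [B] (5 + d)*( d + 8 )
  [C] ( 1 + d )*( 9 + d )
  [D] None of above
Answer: D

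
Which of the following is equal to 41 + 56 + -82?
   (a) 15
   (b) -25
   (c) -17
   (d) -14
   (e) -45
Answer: a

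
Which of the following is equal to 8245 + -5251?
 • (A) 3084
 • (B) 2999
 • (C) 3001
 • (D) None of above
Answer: D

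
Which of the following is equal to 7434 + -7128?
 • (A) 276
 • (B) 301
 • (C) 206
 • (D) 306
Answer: D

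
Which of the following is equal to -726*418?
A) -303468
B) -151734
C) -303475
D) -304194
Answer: A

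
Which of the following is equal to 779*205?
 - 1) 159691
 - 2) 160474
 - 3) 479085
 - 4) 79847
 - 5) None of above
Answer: 5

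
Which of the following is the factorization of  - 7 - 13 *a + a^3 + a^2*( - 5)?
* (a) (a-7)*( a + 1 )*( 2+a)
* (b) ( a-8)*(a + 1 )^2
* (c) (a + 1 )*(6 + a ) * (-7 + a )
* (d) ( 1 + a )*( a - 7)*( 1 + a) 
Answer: d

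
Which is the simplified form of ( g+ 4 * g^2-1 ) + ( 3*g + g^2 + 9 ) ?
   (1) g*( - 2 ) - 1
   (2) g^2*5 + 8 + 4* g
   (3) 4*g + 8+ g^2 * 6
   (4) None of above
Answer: 2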